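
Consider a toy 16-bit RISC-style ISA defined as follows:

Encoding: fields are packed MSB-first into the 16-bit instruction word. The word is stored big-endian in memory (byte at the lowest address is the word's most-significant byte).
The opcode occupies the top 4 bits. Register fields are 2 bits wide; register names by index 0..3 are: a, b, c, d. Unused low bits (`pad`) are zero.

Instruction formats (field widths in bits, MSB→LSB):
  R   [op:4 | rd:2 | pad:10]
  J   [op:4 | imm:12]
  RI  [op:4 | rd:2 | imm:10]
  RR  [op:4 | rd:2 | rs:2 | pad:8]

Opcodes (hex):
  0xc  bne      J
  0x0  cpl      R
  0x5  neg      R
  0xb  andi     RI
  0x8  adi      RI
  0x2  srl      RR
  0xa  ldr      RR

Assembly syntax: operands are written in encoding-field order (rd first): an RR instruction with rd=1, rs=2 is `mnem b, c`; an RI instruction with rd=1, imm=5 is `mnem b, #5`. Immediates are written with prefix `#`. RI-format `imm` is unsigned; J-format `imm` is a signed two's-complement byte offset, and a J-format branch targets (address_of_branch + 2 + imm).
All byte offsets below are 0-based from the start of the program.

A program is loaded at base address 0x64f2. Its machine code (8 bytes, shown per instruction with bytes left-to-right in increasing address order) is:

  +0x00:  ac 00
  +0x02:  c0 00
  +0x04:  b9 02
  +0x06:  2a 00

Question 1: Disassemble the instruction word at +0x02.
bne #0

[02] c0 00 → 0xc000
  top 4b → 0xc → bne [J]
  imm@[11:0]=0x0 ⇒ #0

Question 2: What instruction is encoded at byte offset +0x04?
andi c, #258

+0x04: b9 02 ⇒ word 0xb902 (big)
  opcode bits[15:12]=0xb: andi/RI
  rd@[11:10]=0x2 ⇒ c
  imm@[9:0]=0x102 ⇒ #258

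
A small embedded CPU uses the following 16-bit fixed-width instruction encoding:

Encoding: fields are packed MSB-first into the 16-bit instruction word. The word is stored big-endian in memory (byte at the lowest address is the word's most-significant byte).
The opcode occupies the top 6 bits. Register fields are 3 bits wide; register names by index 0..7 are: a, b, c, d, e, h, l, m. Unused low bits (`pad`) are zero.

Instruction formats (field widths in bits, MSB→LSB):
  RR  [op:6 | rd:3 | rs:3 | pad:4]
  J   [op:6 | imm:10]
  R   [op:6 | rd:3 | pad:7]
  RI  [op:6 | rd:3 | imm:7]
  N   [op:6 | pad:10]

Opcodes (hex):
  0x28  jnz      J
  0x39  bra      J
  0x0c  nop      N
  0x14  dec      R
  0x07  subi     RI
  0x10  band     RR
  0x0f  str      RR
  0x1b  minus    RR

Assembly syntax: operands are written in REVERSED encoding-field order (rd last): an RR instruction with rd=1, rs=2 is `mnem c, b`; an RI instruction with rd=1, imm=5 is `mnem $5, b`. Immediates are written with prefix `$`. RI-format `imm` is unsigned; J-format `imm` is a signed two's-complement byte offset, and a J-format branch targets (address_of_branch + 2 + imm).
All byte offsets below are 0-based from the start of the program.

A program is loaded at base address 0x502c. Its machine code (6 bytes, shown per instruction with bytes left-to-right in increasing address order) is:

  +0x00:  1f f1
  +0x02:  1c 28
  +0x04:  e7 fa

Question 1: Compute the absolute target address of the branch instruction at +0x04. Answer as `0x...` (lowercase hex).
off 0x04: read e7 fa as big → 0xe7fa
  opcode bits[15:10]=0x39: bra/J
  imm: (w>>0)&0x3ff=0x3fa (s10→-6) → $-6
  target = base 0x502c + off 0x04 + 2 + imm -6 = 0x502c

0x502c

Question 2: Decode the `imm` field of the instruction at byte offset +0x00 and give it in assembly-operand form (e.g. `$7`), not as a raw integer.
+0x00: 1f f1 ⇒ word 0x1ff1 (big)
  opcode bits[15:10]=0x7: subi/RI
  [9:7] rd=7 = m
  [6:0] imm=113 = $113

$113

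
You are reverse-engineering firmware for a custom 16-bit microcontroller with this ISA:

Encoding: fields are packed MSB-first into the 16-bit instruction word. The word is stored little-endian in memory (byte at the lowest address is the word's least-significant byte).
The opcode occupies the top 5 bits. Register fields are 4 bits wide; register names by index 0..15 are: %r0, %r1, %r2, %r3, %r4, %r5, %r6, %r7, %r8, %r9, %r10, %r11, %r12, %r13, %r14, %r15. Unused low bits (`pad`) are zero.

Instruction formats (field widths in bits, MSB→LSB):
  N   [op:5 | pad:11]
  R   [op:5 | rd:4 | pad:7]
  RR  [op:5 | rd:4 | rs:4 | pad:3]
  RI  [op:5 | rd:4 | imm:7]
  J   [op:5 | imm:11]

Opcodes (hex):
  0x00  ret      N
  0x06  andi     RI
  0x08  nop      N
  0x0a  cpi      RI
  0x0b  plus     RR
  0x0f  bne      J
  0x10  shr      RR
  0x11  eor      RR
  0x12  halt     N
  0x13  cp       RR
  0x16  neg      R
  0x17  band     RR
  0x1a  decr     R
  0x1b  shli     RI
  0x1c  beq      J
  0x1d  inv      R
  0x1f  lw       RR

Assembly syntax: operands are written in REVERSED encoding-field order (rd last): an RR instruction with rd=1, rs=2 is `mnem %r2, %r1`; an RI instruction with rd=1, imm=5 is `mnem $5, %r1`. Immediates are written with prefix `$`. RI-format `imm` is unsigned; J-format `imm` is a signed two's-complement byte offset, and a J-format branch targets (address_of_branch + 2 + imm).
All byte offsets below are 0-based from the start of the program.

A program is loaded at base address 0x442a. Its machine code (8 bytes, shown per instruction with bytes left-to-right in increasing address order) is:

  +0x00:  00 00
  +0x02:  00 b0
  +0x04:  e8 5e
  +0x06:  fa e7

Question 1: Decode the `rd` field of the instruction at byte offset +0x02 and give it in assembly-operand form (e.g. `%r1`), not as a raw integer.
%r0

off 0x02: read 00 b0 as little → 0xb000
  op=0xb000>>11=0x16 ⇒ neg (R)
  rd: (w>>7)&0xf=0x0 → %r0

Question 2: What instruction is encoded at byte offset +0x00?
off 0x00: read 00 00 as little → 0x0000
  op=0x0000>>11=0x0 ⇒ ret (N)

ret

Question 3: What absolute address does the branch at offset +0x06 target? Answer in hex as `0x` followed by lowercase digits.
[06] fa e7 → 0xe7fa
  top 5b → 0x1c → beq [J]
  imm@[10:0]=0x7fa (s11→-6) ⇒ $-6
  target = base 0x442a + off 0x06 + 2 + imm -6 = 0x442c

0x442c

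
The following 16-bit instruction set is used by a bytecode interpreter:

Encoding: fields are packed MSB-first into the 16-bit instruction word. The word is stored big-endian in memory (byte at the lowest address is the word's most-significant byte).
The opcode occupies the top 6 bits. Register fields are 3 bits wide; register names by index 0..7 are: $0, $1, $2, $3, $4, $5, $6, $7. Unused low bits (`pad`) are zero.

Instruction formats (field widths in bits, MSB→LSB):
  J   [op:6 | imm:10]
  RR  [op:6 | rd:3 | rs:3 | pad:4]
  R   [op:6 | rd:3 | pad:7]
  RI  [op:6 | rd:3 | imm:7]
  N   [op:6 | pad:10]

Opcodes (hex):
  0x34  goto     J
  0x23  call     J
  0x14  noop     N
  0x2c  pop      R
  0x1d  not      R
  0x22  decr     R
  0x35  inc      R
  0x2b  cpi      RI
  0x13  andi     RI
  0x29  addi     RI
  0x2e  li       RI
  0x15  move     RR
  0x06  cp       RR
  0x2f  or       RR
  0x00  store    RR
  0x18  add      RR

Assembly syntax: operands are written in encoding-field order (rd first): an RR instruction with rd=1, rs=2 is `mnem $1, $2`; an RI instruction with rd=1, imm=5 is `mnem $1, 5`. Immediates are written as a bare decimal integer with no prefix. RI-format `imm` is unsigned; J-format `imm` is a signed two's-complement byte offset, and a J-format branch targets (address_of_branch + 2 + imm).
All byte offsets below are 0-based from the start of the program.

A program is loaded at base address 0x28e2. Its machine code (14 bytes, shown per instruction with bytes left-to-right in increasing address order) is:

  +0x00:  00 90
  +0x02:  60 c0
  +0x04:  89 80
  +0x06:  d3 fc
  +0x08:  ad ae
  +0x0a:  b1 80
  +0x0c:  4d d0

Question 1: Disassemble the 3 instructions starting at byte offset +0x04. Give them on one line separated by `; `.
decr $3; goto -4; cpi $3, 46

@+04  big-endian(89 80) = 0x8980
  opcode bits[15:10]=0x22: decr/R
  [9:7] rd=3 = $3
@+06  big-endian(d3 fc) = 0xd3fc
  opcode bits[15:10]=0x34: goto/J
  [9:0] imm=1020 (s10→-4) = -4
@+08  big-endian(ad ae) = 0xadae
  opcode bits[15:10]=0x2b: cpi/RI
  [9:7] rd=3 = $3
  [6:0] imm=46 = 46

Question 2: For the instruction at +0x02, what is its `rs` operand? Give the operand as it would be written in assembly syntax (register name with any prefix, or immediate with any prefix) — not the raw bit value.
$4

off 0x02: read 60 c0 as big → 0x60c0
  opcode bits[15:10]=0x18: add/RR
  rd@[9:7]=0x1 ⇒ $1
  rs@[6:4]=0x4 ⇒ $4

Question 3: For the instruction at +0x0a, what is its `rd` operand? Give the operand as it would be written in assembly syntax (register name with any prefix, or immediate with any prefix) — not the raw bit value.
+0x0a: b1 80 ⇒ word 0xb180 (big)
  top 6b → 0x2c → pop [R]
  [9:7] rd=3 = $3

$3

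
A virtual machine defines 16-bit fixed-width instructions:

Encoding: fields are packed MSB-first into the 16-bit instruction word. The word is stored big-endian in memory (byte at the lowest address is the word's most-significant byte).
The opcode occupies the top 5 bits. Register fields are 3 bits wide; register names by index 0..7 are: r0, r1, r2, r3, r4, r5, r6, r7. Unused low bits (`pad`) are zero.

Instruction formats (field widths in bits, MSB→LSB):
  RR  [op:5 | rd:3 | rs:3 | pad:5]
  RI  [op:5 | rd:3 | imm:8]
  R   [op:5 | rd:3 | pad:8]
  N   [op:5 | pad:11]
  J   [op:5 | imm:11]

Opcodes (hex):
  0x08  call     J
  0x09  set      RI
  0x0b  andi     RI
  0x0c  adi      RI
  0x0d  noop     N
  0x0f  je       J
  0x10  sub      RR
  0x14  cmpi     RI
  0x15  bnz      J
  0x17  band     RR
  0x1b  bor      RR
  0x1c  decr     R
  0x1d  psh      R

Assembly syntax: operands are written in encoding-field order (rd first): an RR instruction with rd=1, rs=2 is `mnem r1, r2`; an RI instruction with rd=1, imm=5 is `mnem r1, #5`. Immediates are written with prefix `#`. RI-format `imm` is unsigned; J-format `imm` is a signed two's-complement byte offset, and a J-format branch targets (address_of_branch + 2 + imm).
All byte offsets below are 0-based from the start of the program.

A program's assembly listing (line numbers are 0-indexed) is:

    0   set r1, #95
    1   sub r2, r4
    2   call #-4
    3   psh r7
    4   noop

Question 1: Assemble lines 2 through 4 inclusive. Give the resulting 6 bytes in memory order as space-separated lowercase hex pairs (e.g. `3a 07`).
L2: call op=0x8:5|imm=-4:11 ⇒ 0x47fc ⇒ big 47 fc
L3: psh op=0x1d:5|rd=7:3|pad=0:8 ⇒ 0xef00 ⇒ big ef 00
L4: noop op=0xd:5|pad=0:11 ⇒ 0x6800 ⇒ big 68 00

47 fc ef 00 68 00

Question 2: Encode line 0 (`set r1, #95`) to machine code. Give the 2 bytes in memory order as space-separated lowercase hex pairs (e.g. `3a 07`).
L0: set op=0x9:5|rd=1:3|imm=95:8 ⇒ 0x495f ⇒ big 49 5f

49 5f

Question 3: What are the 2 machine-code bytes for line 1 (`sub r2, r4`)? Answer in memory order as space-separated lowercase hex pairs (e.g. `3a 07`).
82 80

1. sub fields op=0x10:5|rd=2:3|rs=4:3|pad=0:5 → word 8280h → 82 80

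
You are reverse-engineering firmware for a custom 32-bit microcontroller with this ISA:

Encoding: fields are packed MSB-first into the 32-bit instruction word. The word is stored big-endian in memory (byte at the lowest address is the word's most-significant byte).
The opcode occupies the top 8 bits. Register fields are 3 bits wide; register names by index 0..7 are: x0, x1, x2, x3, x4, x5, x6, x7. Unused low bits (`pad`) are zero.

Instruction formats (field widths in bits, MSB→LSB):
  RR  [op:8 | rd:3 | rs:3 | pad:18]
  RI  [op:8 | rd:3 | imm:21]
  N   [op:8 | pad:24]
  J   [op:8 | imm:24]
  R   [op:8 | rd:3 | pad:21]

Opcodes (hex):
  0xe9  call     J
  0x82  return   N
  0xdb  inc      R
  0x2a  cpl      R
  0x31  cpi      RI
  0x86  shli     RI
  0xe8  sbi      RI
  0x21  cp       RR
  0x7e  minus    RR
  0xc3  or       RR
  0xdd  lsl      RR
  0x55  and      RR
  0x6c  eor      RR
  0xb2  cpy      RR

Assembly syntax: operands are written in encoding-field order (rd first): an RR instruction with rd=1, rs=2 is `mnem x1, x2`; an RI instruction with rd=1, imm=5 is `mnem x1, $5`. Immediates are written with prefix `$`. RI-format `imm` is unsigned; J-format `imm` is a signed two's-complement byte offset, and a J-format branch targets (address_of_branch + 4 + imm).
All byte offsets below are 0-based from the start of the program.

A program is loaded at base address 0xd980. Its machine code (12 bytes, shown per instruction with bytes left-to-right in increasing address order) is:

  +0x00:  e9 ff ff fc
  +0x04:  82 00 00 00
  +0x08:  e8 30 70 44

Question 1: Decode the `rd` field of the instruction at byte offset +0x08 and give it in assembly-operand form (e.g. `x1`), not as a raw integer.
@+08  big-endian(e8 30 70 44) = 0xe8307044
  opcode bits[31:24]=0xe8: sbi/RI
  rd@[23:21]=0x1 ⇒ x1
  imm@[20:0]=0x107044 ⇒ $1077316

x1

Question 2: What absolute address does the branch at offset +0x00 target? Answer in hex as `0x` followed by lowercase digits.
@+00  big-endian(e9 ff ff fc) = 0xe9fffffc
  top 8b → 0xe9 → call [J]
  imm@[23:0]=0xfffffc (s24→-4) ⇒ $-4
  target = base 0xd980 + off 0x00 + 4 + imm -4 = 0xd980

0xd980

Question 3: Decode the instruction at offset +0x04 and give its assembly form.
off 0x04: read 82 00 00 00 as big → 0x82000000
  opcode bits[31:24]=0x82: return/N

return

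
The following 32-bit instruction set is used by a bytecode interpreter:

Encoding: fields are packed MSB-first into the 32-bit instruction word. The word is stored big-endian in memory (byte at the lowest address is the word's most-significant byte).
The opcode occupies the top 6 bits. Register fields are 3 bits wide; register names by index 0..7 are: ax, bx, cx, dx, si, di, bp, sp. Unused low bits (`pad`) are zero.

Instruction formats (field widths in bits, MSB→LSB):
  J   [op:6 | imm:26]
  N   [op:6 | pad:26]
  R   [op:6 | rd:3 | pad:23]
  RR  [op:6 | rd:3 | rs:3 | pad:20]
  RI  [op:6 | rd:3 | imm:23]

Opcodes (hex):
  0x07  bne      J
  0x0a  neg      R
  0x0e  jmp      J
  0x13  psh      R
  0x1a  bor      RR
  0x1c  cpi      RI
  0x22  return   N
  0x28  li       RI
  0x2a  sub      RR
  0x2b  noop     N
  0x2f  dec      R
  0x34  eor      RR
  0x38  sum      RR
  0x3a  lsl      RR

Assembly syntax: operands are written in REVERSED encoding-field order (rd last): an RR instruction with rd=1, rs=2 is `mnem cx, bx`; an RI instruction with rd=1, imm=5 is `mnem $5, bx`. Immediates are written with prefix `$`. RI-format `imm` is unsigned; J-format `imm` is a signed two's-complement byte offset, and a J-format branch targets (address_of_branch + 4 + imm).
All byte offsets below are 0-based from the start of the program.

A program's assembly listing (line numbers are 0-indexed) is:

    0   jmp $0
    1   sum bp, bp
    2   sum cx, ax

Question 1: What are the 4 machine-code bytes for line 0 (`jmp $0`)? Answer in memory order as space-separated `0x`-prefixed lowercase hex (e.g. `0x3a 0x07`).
0x38 0x00 0x00 0x00

line 0 (jmp): pack op=0xe:6|imm=0:26 = 0x38000000; big→ 38 00 00 00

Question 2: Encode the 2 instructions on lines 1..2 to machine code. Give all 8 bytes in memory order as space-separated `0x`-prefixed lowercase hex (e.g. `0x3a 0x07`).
0xe3 0x60 0x00 0x00 0xe0 0x20 0x00 0x00

1. sum fields op=0x38:6|rd=6:3|rs=6:3|pad=0:20 → word e3600000h → e3 60 00 00
2. sum fields op=0x38:6|rd=0:3|rs=2:3|pad=0:20 → word e0200000h → e0 20 00 00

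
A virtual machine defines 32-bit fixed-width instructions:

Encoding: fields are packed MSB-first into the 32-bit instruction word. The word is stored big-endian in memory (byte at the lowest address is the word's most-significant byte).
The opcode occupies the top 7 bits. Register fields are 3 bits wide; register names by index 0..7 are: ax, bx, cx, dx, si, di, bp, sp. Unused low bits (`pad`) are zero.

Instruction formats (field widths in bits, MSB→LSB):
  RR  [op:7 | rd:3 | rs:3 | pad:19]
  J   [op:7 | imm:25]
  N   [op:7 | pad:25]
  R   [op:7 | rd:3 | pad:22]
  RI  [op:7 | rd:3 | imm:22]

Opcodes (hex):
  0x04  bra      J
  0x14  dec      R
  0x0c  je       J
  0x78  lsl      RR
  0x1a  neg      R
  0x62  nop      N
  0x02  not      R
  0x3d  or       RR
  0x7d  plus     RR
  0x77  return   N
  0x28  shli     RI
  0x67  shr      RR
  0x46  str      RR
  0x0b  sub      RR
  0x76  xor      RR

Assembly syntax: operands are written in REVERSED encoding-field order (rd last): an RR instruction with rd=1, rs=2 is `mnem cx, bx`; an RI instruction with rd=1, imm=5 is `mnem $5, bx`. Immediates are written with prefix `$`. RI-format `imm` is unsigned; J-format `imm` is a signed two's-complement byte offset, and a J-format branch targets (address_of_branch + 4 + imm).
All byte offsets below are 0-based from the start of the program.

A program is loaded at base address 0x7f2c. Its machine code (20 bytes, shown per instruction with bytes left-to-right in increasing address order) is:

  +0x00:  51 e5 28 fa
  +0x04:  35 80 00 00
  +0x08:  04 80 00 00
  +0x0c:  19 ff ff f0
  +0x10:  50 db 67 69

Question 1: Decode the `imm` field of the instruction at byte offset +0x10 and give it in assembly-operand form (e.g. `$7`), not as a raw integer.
$1795945

off 0x10: read 50 db 67 69 as big → 0x50db6769
  top 7b → 0x28 → shli [RI]
  rd@[24:22]=0x3 ⇒ dx
  imm@[21:0]=0x1b6769 ⇒ $1795945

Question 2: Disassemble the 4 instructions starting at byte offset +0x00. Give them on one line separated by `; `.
+0x00: 51 e5 28 fa ⇒ word 0x51e528fa (big)
  op=0x51e528fa>>25=0x28 ⇒ shli (RI)
  rd@[24:22]=0x7 ⇒ sp
  imm@[21:0]=0x2528fa ⇒ $2435322
+0x04: 35 80 00 00 ⇒ word 0x35800000 (big)
  op=0x35800000>>25=0x1a ⇒ neg (R)
  rd@[24:22]=0x6 ⇒ bp
+0x08: 04 80 00 00 ⇒ word 0x04800000 (big)
  op=0x04800000>>25=0x2 ⇒ not (R)
  rd@[24:22]=0x2 ⇒ cx
+0x0c: 19 ff ff f0 ⇒ word 0x19fffff0 (big)
  op=0x19fffff0>>25=0xc ⇒ je (J)
  imm@[24:0]=0x1fffff0 (s25→-16) ⇒ $-16

shli $2435322, sp; neg bp; not cx; je $-16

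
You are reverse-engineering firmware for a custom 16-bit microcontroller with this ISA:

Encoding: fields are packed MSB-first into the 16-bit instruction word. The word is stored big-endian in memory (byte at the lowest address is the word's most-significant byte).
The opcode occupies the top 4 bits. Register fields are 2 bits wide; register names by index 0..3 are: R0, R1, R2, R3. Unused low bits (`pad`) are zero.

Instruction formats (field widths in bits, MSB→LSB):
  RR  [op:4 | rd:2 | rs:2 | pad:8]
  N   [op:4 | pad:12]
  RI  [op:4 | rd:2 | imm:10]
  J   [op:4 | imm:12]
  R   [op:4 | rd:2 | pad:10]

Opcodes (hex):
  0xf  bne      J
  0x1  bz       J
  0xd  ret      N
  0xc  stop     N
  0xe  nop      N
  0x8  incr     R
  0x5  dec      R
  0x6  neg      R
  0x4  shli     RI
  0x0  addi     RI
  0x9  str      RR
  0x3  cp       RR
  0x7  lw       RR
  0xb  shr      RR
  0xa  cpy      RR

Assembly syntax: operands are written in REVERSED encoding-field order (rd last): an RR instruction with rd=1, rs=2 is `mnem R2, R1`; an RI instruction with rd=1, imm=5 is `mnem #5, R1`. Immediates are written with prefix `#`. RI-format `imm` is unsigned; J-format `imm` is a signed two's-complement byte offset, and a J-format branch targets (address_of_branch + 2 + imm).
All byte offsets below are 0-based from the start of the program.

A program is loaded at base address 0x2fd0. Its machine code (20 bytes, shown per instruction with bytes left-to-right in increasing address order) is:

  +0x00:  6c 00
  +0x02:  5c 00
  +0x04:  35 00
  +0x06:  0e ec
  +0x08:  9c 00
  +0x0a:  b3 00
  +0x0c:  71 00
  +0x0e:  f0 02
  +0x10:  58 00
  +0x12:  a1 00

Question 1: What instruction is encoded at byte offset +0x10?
[10] 58 00 → 0x5800
  opcode bits[15:12]=0x5: dec/R
  [11:10] rd=2 = R2

dec R2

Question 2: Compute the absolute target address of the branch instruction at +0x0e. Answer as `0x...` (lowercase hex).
@+0e  big-endian(f0 02) = 0xf002
  opcode bits[15:12]=0xf: bne/J
  imm@[11:0]=0x2 ⇒ #2
  target = base 0x2fd0 + off 0x0e + 2 + imm 2 = 0x2fe2

0x2fe2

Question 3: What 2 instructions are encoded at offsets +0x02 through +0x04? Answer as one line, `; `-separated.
[02] 5c 00 → 0x5c00
  top 4b → 0x5 → dec [R]
  rd@[11:10]=0x3 ⇒ R3
[04] 35 00 → 0x3500
  top 4b → 0x3 → cp [RR]
  rd@[11:10]=0x1 ⇒ R1
  rs@[9:8]=0x1 ⇒ R1

dec R3; cp R1, R1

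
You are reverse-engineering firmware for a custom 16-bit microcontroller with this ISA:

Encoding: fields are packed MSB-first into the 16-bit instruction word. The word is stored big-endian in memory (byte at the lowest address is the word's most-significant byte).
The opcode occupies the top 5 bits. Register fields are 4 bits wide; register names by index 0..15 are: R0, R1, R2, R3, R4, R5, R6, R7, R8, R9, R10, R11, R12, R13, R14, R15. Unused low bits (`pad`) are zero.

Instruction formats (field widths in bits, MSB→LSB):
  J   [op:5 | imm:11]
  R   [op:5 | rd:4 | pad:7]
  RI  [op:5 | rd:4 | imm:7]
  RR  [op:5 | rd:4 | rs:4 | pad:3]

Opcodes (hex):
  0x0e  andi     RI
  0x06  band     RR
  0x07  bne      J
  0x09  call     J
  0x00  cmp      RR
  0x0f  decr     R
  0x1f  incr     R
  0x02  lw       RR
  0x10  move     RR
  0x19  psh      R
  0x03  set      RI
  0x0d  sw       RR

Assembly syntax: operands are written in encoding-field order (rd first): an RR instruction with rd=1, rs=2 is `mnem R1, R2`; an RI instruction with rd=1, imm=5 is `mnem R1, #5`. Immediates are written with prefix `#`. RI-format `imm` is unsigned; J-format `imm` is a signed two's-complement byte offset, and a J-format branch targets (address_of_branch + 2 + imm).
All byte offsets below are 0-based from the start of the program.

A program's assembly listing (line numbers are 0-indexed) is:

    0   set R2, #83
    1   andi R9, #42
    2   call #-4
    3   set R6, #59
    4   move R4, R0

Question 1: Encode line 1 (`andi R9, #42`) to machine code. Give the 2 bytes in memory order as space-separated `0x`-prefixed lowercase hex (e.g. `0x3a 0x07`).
0x74 0xaa

1. andi fields op=0xe:5|rd=9:4|imm=42:7 → word 74aah → 74 aa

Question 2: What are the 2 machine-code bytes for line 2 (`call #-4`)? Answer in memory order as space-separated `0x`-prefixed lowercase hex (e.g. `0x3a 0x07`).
line 2 (call): pack op=0x9:5|imm=-4:11 = 0x4ffc; big→ 4f fc

0x4f 0xfc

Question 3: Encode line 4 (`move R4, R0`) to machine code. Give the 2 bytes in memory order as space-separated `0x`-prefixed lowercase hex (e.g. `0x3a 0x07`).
0x82 0x00

line 4 (move): pack op=0x10:5|rd=4:4|rs=0:4|pad=0:3 = 0x8200; big→ 82 00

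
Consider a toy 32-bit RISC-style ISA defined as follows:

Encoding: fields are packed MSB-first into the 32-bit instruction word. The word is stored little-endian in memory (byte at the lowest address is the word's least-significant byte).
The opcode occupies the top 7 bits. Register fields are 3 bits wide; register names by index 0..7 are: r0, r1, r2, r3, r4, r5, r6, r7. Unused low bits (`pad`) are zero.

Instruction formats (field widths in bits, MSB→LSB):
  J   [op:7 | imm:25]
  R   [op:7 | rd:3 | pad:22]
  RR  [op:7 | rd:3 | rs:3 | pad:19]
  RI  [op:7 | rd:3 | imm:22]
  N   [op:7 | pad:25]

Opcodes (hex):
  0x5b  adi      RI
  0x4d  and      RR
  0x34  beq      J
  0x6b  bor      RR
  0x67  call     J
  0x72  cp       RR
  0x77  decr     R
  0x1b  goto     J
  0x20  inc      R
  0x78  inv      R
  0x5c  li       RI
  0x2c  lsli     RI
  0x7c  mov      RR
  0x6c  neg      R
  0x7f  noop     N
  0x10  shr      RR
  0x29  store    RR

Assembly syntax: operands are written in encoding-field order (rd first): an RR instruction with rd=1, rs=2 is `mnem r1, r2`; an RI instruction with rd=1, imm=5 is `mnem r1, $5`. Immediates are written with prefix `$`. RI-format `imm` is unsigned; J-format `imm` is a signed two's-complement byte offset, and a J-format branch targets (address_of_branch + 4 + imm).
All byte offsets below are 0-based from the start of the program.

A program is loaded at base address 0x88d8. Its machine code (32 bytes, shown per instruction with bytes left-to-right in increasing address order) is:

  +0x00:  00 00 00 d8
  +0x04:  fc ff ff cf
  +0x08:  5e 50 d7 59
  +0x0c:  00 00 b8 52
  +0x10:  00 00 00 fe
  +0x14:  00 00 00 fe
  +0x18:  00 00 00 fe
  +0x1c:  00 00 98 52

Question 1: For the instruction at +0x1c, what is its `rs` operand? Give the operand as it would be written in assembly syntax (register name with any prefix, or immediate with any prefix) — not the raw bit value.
@+1c  little-endian(00 00 98 52) = 0x52980000
  top 7b → 0x29 → store [RR]
  rd: (w>>22)&0x7=0x2 → r2
  rs: (w>>19)&0x7=0x3 → r3

r3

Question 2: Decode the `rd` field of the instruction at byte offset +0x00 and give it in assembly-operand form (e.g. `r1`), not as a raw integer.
r0

@+00  little-endian(00 00 00 d8) = 0xd8000000
  top 7b → 0x6c → neg [R]
  rd@[24:22]=0x0 ⇒ r0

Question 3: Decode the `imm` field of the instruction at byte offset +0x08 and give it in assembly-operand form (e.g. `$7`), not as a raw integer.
@+08  little-endian(5e 50 d7 59) = 0x59d7505e
  opcode bits[31:25]=0x2c: lsli/RI
  rd: (w>>22)&0x7=0x7 → r7
  imm: (w>>0)&0x3fffff=0x17505e → $1527902

$1527902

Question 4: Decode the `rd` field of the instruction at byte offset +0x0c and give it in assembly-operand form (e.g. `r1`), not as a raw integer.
r2

@+0c  little-endian(00 00 b8 52) = 0x52b80000
  op=0x52b80000>>25=0x29 ⇒ store (RR)
  rd@[24:22]=0x2 ⇒ r2
  rs@[21:19]=0x7 ⇒ r7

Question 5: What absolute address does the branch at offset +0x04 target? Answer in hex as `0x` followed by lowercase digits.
@+04  little-endian(fc ff ff cf) = 0xcffffffc
  op=0xcffffffc>>25=0x67 ⇒ call (J)
  imm@[24:0]=0x1fffffc (s25→-4) ⇒ $-4
  target = base 0x88d8 + off 0x04 + 4 + imm -4 = 0x88dc

0x88dc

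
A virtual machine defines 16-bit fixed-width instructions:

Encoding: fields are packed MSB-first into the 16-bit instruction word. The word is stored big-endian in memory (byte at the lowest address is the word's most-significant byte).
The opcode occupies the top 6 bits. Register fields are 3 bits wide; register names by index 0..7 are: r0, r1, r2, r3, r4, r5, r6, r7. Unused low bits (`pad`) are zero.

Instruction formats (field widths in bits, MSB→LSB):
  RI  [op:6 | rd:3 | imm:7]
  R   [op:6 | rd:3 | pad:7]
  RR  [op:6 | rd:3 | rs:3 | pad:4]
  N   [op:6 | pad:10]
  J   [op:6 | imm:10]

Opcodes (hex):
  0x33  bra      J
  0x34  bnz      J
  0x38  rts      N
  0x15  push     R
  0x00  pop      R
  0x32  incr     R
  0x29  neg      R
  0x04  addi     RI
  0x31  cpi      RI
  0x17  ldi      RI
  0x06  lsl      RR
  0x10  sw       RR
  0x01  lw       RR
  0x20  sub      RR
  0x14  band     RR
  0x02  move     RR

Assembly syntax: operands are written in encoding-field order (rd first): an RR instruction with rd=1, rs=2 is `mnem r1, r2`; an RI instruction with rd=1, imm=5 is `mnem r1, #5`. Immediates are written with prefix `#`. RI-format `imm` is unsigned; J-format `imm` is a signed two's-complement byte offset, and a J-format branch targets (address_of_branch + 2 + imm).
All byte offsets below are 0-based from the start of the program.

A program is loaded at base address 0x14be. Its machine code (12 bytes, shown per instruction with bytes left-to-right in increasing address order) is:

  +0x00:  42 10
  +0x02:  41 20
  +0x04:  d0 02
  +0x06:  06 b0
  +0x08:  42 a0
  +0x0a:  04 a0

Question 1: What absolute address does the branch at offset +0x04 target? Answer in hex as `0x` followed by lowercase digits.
@+04  big-endian(d0 02) = 0xd002
  opcode bits[15:10]=0x34: bnz/J
  [9:0] imm=2 = #2
  target = base 0x14be + off 0x04 + 2 + imm 2 = 0x14c6

0x14c6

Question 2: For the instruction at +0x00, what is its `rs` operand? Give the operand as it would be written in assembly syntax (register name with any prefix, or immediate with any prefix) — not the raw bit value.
[00] 42 10 → 0x4210
  op=0x4210>>10=0x10 ⇒ sw (RR)
  [9:7] rd=4 = r4
  [6:4] rs=1 = r1

r1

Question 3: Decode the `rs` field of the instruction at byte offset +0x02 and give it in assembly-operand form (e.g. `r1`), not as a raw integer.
r2

+0x02: 41 20 ⇒ word 0x4120 (big)
  op=0x4120>>10=0x10 ⇒ sw (RR)
  rd@[9:7]=0x2 ⇒ r2
  rs@[6:4]=0x2 ⇒ r2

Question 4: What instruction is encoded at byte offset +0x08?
sw r5, r2

[08] 42 a0 → 0x42a0
  opcode bits[15:10]=0x10: sw/RR
  rd: (w>>7)&0x7=0x5 → r5
  rs: (w>>4)&0x7=0x2 → r2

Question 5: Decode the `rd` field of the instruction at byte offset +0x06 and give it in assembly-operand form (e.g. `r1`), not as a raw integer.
+0x06: 06 b0 ⇒ word 0x06b0 (big)
  opcode bits[15:10]=0x1: lw/RR
  [9:7] rd=5 = r5
  [6:4] rs=3 = r3

r5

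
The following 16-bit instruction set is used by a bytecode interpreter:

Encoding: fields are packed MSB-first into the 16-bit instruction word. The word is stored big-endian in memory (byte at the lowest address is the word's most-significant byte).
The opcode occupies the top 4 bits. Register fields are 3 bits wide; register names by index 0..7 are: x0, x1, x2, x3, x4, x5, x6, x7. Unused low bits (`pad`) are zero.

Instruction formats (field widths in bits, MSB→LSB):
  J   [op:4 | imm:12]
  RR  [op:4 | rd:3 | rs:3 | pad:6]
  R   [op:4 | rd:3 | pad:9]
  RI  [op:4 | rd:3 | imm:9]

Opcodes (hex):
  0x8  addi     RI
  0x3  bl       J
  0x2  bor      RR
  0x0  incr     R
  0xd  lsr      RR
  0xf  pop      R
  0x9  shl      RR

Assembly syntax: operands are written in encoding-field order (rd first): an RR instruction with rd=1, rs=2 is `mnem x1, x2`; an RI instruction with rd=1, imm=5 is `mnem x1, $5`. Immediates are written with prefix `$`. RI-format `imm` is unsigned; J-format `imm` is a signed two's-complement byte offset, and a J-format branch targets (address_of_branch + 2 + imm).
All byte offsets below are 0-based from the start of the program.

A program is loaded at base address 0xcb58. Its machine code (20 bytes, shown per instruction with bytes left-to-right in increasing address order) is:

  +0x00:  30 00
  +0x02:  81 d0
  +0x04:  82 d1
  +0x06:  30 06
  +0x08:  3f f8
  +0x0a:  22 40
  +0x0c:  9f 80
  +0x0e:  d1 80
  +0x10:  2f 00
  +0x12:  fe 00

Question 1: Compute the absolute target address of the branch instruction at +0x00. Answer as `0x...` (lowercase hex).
0xcb5a

+0x00: 30 00 ⇒ word 0x3000 (big)
  opcode bits[15:12]=0x3: bl/J
  imm@[11:0]=0x0 ⇒ $0
  target = base 0xcb58 + off 0x00 + 2 + imm 0 = 0xcb5a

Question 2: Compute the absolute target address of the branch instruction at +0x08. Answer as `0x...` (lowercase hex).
0xcb5a

off 0x08: read 3f f8 as big → 0x3ff8
  opcode bits[15:12]=0x3: bl/J
  imm@[11:0]=0xff8 (s12→-8) ⇒ $-8
  target = base 0xcb58 + off 0x08 + 2 + imm -8 = 0xcb5a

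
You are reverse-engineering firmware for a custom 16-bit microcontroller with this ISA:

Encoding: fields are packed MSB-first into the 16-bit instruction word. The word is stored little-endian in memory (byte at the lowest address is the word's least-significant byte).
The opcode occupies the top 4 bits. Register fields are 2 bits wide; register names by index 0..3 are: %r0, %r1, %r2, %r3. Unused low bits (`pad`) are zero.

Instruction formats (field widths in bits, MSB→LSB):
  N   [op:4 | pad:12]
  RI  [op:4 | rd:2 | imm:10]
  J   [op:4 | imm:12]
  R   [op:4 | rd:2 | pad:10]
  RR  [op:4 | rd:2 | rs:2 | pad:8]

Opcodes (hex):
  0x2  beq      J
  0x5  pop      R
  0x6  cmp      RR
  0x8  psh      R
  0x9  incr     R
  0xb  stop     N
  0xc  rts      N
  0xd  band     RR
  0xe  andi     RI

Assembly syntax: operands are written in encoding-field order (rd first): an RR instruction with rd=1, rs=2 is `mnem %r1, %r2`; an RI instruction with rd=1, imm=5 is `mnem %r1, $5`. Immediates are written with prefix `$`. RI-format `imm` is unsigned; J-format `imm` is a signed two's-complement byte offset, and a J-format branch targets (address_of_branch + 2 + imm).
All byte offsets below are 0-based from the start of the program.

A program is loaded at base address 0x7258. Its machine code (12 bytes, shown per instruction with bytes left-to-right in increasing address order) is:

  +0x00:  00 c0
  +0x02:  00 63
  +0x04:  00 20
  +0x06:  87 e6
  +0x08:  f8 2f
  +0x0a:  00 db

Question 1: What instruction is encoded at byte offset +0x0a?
band %r2, %r3

+0x0a: 00 db ⇒ word 0xdb00 (little)
  opcode bits[15:12]=0xd: band/RR
  rd: (w>>10)&0x3=0x2 → %r2
  rs: (w>>8)&0x3=0x3 → %r3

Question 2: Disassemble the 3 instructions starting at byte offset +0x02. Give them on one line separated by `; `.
cmp %r0, %r3; beq $0; andi %r1, $647

[02] 00 63 → 0x6300
  op=0x6300>>12=0x6 ⇒ cmp (RR)
  rd: (w>>10)&0x3=0x0 → %r0
  rs: (w>>8)&0x3=0x3 → %r3
[04] 00 20 → 0x2000
  op=0x2000>>12=0x2 ⇒ beq (J)
  imm: (w>>0)&0xfff=0x0 → $0
[06] 87 e6 → 0xe687
  op=0xe687>>12=0xe ⇒ andi (RI)
  rd: (w>>10)&0x3=0x1 → %r1
  imm: (w>>0)&0x3ff=0x287 → $647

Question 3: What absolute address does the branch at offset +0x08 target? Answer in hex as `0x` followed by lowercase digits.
0x725a

[08] f8 2f → 0x2ff8
  op=0x2ff8>>12=0x2 ⇒ beq (J)
  [11:0] imm=4088 (s12→-8) = $-8
  target = base 0x7258 + off 0x08 + 2 + imm -8 = 0x725a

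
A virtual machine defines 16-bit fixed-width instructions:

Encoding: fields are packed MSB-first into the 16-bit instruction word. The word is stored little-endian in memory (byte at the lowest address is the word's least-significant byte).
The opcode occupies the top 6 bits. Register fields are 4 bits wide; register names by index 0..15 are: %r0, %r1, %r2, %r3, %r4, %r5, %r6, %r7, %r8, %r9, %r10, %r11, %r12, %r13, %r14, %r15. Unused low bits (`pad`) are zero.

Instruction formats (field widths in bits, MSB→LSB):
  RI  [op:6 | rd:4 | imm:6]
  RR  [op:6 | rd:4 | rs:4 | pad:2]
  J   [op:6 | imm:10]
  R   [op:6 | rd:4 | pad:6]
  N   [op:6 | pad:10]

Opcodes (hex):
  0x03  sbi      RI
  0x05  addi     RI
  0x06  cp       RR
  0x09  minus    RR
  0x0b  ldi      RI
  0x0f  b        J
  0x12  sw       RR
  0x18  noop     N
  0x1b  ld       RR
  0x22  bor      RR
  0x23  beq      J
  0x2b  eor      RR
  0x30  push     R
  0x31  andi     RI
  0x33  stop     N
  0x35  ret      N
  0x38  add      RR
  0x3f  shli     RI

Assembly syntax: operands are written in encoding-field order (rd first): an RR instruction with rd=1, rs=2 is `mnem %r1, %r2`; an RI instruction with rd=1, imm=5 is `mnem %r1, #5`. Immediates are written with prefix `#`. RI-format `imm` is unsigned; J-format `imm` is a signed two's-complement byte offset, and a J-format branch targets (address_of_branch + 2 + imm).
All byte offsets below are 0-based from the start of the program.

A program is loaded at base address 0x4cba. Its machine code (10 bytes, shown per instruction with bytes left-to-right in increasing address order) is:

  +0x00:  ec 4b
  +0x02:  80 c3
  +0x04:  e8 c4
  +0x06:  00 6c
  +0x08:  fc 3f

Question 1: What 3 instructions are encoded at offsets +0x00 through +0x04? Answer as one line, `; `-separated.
[00] ec 4b → 0x4bec
  top 6b → 0x12 → sw [RR]
  [9:6] rd=15 = %r15
  [5:2] rs=11 = %r11
[02] 80 c3 → 0xc380
  top 6b → 0x30 → push [R]
  [9:6] rd=14 = %r14
[04] e8 c4 → 0xc4e8
  top 6b → 0x31 → andi [RI]
  [9:6] rd=3 = %r3
  [5:0] imm=40 = #40

sw %r15, %r11; push %r14; andi %r3, #40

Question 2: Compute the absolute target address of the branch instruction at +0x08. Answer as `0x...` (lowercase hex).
@+08  little-endian(fc 3f) = 0x3ffc
  op=0x3ffc>>10=0xf ⇒ b (J)
  [9:0] imm=1020 (s10→-4) = #-4
  target = base 0x4cba + off 0x08 + 2 + imm -4 = 0x4cc0

0x4cc0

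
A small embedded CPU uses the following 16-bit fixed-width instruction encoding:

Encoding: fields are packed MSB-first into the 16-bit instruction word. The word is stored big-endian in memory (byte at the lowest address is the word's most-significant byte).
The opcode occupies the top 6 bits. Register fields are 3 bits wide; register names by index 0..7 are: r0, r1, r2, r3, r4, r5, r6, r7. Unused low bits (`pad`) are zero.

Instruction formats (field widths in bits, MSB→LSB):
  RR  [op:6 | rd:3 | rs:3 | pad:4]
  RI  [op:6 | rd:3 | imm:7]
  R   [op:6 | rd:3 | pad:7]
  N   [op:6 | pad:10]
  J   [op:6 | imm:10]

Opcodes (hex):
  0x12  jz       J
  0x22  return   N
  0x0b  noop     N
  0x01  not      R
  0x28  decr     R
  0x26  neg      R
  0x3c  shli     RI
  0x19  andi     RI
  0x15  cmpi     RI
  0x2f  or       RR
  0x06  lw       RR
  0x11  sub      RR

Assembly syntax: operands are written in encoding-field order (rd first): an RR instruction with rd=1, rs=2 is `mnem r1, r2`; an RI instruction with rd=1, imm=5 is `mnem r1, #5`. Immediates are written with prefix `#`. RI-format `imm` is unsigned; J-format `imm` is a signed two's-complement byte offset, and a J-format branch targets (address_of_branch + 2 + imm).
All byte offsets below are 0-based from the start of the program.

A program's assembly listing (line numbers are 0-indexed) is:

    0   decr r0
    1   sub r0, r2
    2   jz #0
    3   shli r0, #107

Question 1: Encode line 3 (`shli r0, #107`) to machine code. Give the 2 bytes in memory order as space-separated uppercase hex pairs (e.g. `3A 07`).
F0 6B

3. shli fields op=0x3c:6|rd=0:3|imm=107:7 → word f06bh → f0 6b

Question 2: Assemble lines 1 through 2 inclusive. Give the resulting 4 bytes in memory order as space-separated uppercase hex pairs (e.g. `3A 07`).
44 20 48 00

1. sub fields op=0x11:6|rd=0:3|rs=2:3|pad=0:4 → word 4420h → 44 20
2. jz fields op=0x12:6|imm=0:10 → word 4800h → 48 00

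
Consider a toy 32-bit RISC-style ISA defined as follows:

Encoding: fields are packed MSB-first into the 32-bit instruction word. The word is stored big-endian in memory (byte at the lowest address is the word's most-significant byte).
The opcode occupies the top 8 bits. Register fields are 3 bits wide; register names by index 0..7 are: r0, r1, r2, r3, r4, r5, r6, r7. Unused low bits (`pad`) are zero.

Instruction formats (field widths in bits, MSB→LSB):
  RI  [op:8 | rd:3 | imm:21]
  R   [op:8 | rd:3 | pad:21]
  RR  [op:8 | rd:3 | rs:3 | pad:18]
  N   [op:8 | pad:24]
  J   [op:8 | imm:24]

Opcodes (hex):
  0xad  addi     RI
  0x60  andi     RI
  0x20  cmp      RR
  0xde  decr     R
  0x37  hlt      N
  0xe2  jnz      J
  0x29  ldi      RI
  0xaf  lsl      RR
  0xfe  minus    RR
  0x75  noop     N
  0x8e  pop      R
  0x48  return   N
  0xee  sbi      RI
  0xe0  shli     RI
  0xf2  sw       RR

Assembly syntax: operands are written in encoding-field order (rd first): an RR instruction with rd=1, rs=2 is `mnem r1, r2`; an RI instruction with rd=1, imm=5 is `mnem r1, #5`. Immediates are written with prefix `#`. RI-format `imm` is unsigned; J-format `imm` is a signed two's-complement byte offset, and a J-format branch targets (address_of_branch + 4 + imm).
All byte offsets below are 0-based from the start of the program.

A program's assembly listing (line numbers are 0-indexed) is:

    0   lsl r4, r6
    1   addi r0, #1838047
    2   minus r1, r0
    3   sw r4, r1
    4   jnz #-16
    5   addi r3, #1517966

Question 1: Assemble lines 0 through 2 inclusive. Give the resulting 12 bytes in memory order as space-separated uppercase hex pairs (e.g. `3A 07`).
0. lsl fields op=0xaf:8|rd=4:3|rs=6:3|pad=0:18 → word af980000h → af 98 00 00
1. addi fields op=0xad:8|rd=0:3|imm=1838047:21 → word ad1c0bdfh → ad 1c 0b df
2. minus fields op=0xfe:8|rd=1:3|rs=0:3|pad=0:18 → word fe200000h → fe 20 00 00

AF 98 00 00 AD 1C 0B DF FE 20 00 00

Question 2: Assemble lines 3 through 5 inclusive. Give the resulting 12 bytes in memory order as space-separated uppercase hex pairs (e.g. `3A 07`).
F2 84 00 00 E2 FF FF F0 AD 77 29 8E

line 3 (sw): pack op=0xf2:8|rd=4:3|rs=1:3|pad=0:18 = 0xf2840000; big→ f2 84 00 00
line 4 (jnz): pack op=0xe2:8|imm=-16:24 = 0xe2fffff0; big→ e2 ff ff f0
line 5 (addi): pack op=0xad:8|rd=3:3|imm=1517966:21 = 0xad77298e; big→ ad 77 29 8e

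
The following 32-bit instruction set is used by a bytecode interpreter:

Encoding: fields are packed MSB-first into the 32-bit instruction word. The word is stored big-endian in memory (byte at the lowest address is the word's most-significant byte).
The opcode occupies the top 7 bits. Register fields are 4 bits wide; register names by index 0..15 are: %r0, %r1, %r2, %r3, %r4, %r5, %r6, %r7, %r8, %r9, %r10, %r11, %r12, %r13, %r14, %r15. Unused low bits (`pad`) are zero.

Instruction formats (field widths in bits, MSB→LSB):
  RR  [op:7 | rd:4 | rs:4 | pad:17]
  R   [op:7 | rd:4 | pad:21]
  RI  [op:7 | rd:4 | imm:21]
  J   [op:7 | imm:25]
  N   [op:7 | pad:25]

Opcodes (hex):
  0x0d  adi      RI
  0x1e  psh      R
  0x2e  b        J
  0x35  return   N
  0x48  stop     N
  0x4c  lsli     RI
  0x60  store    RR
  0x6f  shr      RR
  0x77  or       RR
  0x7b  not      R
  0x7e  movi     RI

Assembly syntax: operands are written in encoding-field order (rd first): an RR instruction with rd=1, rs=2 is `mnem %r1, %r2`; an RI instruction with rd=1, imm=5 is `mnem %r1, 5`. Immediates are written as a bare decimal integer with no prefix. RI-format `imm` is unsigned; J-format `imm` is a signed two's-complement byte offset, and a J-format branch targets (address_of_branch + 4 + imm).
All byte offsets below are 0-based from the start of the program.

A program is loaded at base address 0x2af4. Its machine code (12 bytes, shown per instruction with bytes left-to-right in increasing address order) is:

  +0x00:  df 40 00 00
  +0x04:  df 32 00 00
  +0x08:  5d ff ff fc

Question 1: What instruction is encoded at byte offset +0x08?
@+08  big-endian(5d ff ff fc) = 0x5dfffffc
  op=0x5dfffffc>>25=0x2e ⇒ b (J)
  imm: (w>>0)&0x1ffffff=0x1fffffc (s25→-4) → -4

b -4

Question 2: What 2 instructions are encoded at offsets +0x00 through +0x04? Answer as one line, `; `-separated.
[00] df 40 00 00 → 0xdf400000
  top 7b → 0x6f → shr [RR]
  [24:21] rd=10 = %r10
  [20:17] rs=0 = %r0
[04] df 32 00 00 → 0xdf320000
  top 7b → 0x6f → shr [RR]
  [24:21] rd=9 = %r9
  [20:17] rs=9 = %r9

shr %r10, %r0; shr %r9, %r9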